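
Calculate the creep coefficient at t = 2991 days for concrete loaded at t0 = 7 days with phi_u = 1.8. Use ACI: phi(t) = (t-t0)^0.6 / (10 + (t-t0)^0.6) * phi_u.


dt = 2991 - 7 = 2984
phi = 2984^0.6 / (10 + 2984^0.6) * 1.8
= 1.663

1.663


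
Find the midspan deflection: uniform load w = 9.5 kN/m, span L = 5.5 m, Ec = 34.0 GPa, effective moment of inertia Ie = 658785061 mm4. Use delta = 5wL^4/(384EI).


Convert: L = 5.5 m = 5500 mm, Ec = 34.0 GPa = 34000 MPa
delta = 5 * 9.5 * 5500^4 / (384 * 34000 * 658785061)
= 5.05 mm

5.05


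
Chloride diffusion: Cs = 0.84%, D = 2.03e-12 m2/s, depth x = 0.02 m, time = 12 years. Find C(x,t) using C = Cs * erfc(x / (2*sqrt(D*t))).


t_seconds = 12 * 365.25 * 24 * 3600 = 378691200.0 s
arg = 0.02 / (2 * sqrt(2.03e-12 * 378691200.0))
= 0.3607
erfc(0.3607) = 0.61
C = 0.84 * 0.61 = 0.5124%

0.5124


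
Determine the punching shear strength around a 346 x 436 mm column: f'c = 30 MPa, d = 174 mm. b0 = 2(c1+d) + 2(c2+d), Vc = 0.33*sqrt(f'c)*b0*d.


b0 = 2*(346 + 174) + 2*(436 + 174) = 2260 mm
Vc = 0.33 * sqrt(30) * 2260 * 174 / 1000
= 710.78 kN

710.78


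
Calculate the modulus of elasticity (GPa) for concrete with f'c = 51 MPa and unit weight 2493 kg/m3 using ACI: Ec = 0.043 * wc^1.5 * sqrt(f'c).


Ec = 0.043 * 2493^1.5 * sqrt(51) / 1000
= 38.22 GPa

38.22


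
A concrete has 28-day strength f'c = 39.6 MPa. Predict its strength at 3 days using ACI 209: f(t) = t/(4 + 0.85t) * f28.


f(3) = 3 / (4 + 0.85 * 3) * 39.6
= 3 / 6.55 * 39.6
= 18.14 MPa

18.14


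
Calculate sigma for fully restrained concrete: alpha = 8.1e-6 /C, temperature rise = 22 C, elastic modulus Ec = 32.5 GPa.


sigma = alpha * dT * Ec
= 8.1e-6 * 22 * 32.5 * 1000
= 5.791 MPa

5.791


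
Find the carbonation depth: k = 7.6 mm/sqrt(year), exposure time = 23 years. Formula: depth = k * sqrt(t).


depth = k * sqrt(t)
= 7.6 * sqrt(23)
= 36.45 mm

36.45


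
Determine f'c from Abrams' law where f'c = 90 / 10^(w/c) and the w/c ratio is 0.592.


f'c = 90 / 10^0.592
= 90 / 3.908
= 23.03 MPa

23.03


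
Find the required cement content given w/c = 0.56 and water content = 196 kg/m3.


Cement = water / (w/c)
= 196 / 0.56
= 350.0 kg/m3

350.0


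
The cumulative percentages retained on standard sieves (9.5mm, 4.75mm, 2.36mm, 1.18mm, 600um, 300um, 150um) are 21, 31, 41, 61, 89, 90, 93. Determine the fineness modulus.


FM = sum(cumulative % retained) / 100
= 426 / 100
= 4.26

4.26


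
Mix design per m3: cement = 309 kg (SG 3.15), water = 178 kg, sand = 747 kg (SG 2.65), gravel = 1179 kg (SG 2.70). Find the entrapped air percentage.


Vol cement = 309 / (3.15 * 1000) = 0.098095 m3
Vol water = 178 / 1000 = 0.178 m3
Vol sand = 747 / (2.65 * 1000) = 0.281887 m3
Vol gravel = 1179 / (2.70 * 1000) = 0.436667 m3
Total solid + water volume = 0.994649 m3
Air = (1 - 0.994649) * 100 = 0.54%

0.54


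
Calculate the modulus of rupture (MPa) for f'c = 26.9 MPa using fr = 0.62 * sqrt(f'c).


fr = 0.62 * sqrt(26.9)
= 3.216 MPa

3.216


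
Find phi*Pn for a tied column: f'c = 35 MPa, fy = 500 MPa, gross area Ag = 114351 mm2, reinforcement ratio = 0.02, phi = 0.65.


Ast = rho * Ag = 0.02 * 114351 = 2287.02 mm2
phi*Pn = 0.65 * 0.80 * (0.85 * 35 * (114351 - 2287.02) + 500 * 2287.02) / 1000
= 2328.25 kN

2328.25


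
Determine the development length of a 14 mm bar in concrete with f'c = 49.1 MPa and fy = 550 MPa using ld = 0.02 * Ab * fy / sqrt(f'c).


Ab = pi * 14^2 / 4 = 153.938 mm2
ld = 0.02 * 153.938 * 550 / sqrt(49.1)
= 241.7 mm

241.7


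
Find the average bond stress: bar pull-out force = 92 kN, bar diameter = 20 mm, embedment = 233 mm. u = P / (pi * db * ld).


u = P / (pi * db * ld)
= 92 * 1000 / (pi * 20 * 233)
= 6.284 MPa

6.284


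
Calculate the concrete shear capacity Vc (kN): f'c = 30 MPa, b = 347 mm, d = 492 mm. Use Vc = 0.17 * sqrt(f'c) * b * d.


Vc = 0.17 * sqrt(30) * 347 * 492 / 1000
= 158.97 kN

158.97


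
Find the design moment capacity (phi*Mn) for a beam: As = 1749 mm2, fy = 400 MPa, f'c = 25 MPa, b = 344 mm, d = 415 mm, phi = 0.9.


a = As * fy / (0.85 * f'c * b)
= 1749 * 400 / (0.85 * 25 * 344)
= 95.7045 mm
Mn = As * fy * (d - a/2) / 10^6
= 256.8566 kN-m
phi*Mn = 0.9 * 256.8566 = 231.17 kN-m

231.17


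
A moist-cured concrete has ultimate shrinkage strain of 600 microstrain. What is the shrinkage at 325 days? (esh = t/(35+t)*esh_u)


esh(325) = 325 / (35 + 325) * 600
= 325 / 360 * 600
= 541.7 microstrain

541.7


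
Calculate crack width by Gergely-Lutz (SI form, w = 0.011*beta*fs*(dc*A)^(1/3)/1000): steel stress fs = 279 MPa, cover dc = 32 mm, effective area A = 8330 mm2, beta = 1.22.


w = 0.011 * beta * fs * (dc * A)^(1/3) / 1000
= 0.011 * 1.22 * 279 * (32 * 8330)^(1/3) / 1000
= 0.241 mm

0.241


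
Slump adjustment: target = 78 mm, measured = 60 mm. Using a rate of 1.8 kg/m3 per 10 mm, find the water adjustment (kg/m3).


Difference = 78 - 60 = 18 mm
Water adjustment = 18 * 1.8 / 10 = 3.2 kg/m3

3.2


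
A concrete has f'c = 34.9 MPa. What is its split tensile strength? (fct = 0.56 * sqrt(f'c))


fct = 0.56 * sqrt(34.9)
= 0.56 * 5.908
= 3.308 MPa

3.308


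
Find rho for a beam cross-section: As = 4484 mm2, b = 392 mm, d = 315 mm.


rho = As / (b * d)
= 4484 / (392 * 315)
= 0.0363

0.0363


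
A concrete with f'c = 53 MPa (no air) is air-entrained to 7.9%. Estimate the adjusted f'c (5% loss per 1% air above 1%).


Strength loss = (7.9 - 1) * 5 = 34.5%
f'c = 53 * (1 - 34.5/100)
= 34.72 MPa

34.72


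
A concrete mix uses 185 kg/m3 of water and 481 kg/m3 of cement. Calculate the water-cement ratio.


w/c = water / cement
w/c = 185 / 481 = 0.385

0.385


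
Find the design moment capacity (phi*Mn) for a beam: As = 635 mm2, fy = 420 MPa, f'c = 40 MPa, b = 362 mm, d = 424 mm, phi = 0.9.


a = As * fy / (0.85 * f'c * b)
= 635 * 420 / (0.85 * 40 * 362)
= 21.6688 mm
Mn = As * fy * (d - a/2) / 10^6
= 110.1913 kN-m
phi*Mn = 0.9 * 110.1913 = 99.17 kN-m

99.17


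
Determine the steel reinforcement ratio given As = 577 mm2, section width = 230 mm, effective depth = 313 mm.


rho = As / (b * d)
= 577 / (230 * 313)
= 0.008

0.008


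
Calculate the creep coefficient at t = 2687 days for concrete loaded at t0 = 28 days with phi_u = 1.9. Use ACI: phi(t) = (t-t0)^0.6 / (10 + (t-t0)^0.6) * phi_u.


dt = 2687 - 28 = 2659
phi = 2659^0.6 / (10 + 2659^0.6) * 1.9
= 1.746

1.746


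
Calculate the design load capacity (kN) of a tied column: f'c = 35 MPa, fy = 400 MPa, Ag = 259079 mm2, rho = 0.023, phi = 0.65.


Ast = rho * Ag = 0.023 * 259079 = 5958.817 mm2
phi*Pn = 0.65 * 0.80 * (0.85 * 35 * (259079 - 5958.817) + 400 * 5958.817) / 1000
= 5155.2 kN

5155.2


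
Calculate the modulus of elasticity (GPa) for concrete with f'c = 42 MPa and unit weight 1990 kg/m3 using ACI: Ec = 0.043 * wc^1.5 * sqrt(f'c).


Ec = 0.043 * 1990^1.5 * sqrt(42) / 1000
= 24.74 GPa

24.74


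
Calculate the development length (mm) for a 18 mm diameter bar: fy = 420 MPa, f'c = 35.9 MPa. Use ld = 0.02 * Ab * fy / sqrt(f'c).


Ab = pi * 18^2 / 4 = 254.469 mm2
ld = 0.02 * 254.469 * 420 / sqrt(35.9)
= 356.8 mm

356.8


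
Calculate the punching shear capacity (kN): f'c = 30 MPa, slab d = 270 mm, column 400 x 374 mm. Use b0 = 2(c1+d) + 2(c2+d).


b0 = 2*(400 + 270) + 2*(374 + 270) = 2628 mm
Vc = 0.33 * sqrt(30) * 2628 * 270 / 1000
= 1282.52 kN

1282.52


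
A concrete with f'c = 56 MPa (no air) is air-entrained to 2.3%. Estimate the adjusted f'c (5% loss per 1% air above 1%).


Strength loss = (2.3 - 1) * 5 = 6.5%
f'c = 56 * (1 - 6.5/100)
= 52.36 MPa

52.36


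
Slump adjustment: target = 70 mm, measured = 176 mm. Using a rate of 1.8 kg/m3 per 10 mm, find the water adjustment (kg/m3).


Difference = 70 - 176 = -106 mm
Water adjustment = -106 * 1.8 / 10 = -19.1 kg/m3

-19.1


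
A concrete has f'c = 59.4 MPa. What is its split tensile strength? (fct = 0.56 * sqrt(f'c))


fct = 0.56 * sqrt(59.4)
= 0.56 * 7.707
= 4.316 MPa

4.316


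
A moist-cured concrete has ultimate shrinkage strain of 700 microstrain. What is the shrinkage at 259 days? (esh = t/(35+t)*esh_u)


esh(259) = 259 / (35 + 259) * 700
= 259 / 294 * 700
= 616.7 microstrain

616.7


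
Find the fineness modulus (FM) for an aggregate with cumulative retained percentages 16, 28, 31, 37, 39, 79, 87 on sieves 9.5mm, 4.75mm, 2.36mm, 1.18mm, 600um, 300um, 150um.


FM = sum(cumulative % retained) / 100
= 317 / 100
= 3.17

3.17


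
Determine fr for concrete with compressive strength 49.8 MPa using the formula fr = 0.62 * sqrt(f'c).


fr = 0.62 * sqrt(49.8)
= 4.375 MPa

4.375


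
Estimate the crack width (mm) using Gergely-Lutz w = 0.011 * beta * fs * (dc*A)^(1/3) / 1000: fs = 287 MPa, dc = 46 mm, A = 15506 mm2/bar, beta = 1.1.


w = 0.011 * beta * fs * (dc * A)^(1/3) / 1000
= 0.011 * 1.1 * 287 * (46 * 15506)^(1/3) / 1000
= 0.31 mm

0.31


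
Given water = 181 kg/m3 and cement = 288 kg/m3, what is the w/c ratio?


w/c = water / cement
w/c = 181 / 288 = 0.628

0.628


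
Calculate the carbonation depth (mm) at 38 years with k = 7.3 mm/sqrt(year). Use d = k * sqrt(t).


depth = k * sqrt(t)
= 7.3 * sqrt(38)
= 45.0 mm

45.0


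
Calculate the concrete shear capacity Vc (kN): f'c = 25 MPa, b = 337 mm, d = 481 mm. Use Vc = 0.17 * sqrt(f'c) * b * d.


Vc = 0.17 * sqrt(25) * 337 * 481 / 1000
= 137.78 kN

137.78


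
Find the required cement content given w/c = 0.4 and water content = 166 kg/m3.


Cement = water / (w/c)
= 166 / 0.4
= 415.0 kg/m3

415.0


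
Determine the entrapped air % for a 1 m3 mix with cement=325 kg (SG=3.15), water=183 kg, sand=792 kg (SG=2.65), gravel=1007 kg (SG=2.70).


Vol cement = 325 / (3.15 * 1000) = 0.103175 m3
Vol water = 183 / 1000 = 0.183 m3
Vol sand = 792 / (2.65 * 1000) = 0.298868 m3
Vol gravel = 1007 / (2.70 * 1000) = 0.372963 m3
Total solid + water volume = 0.958005 m3
Air = (1 - 0.958005) * 100 = 4.2%

4.2


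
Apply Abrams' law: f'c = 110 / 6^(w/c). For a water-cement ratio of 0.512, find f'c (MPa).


f'c = 110 / 6^0.512
= 110 / 2.503
= 43.95 MPa

43.95


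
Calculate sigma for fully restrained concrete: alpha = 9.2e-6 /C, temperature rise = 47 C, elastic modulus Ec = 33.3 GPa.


sigma = alpha * dT * Ec
= 9.2e-6 * 47 * 33.3 * 1000
= 14.399 MPa

14.399


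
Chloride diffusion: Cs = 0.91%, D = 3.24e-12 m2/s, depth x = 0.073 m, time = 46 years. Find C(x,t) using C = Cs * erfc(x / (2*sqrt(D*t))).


t_seconds = 46 * 365.25 * 24 * 3600 = 1451649600.0 s
arg = 0.073 / (2 * sqrt(3.24e-12 * 1451649600.0))
= 0.5322
erfc(0.5322) = 0.4516
C = 0.91 * 0.4516 = 0.411%

0.411


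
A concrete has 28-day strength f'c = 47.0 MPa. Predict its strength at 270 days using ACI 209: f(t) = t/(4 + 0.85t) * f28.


f(270) = 270 / (4 + 0.85 * 270) * 47.0
= 270 / 233.5 * 47.0
= 54.35 MPa

54.35


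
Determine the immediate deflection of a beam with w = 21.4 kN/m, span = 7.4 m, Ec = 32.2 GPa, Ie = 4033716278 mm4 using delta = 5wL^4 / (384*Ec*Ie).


Convert: L = 7.4 m = 7400 mm, Ec = 32.2 GPa = 32200 MPa
delta = 5 * 21.4 * 7400^4 / (384 * 32200 * 4033716278)
= 6.43 mm

6.43


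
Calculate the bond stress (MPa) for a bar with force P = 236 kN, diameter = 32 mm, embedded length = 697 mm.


u = P / (pi * db * ld)
= 236 * 1000 / (pi * 32 * 697)
= 3.368 MPa

3.368


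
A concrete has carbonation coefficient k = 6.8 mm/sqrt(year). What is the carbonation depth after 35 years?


depth = k * sqrt(t)
= 6.8 * sqrt(35)
= 40.23 mm

40.23


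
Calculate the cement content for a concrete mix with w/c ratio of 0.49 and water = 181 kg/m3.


Cement = water / (w/c)
= 181 / 0.49
= 369.4 kg/m3

369.4


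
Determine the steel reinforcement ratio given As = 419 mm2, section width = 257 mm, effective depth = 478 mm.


rho = As / (b * d)
= 419 / (257 * 478)
= 0.0034

0.0034


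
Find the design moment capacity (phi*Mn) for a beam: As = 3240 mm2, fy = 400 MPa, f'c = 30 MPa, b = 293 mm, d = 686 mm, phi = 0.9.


a = As * fy / (0.85 * f'c * b)
= 3240 * 400 / (0.85 * 30 * 293)
= 173.4591 mm
Mn = As * fy * (d - a/2) / 10^6
= 776.6545 kN-m
phi*Mn = 0.9 * 776.6545 = 698.99 kN-m

698.99


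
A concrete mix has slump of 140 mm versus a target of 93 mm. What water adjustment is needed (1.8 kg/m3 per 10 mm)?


Difference = 93 - 140 = -47 mm
Water adjustment = -47 * 1.8 / 10 = -8.5 kg/m3

-8.5


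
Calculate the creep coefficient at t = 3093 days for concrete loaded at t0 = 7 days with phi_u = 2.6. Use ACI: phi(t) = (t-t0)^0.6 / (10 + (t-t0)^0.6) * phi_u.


dt = 3093 - 7 = 3086
phi = 3086^0.6 / (10 + 3086^0.6) * 2.6
= 2.406

2.406


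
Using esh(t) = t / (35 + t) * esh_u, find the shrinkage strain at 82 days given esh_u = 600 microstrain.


esh(82) = 82 / (35 + 82) * 600
= 82 / 117 * 600
= 420.5 microstrain

420.5


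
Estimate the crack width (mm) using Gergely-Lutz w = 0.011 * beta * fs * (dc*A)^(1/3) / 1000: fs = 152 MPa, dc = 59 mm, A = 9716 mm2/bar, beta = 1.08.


w = 0.011 * beta * fs * (dc * A)^(1/3) / 1000
= 0.011 * 1.08 * 152 * (59 * 9716)^(1/3) / 1000
= 0.15 mm

0.15


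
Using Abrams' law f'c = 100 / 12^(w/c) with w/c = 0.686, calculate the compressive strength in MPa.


f'c = 100 / 12^0.686
= 100 / 5.499
= 18.18 MPa

18.18


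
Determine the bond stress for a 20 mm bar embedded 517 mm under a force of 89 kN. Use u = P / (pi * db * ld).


u = P / (pi * db * ld)
= 89 * 1000 / (pi * 20 * 517)
= 2.74 MPa

2.74


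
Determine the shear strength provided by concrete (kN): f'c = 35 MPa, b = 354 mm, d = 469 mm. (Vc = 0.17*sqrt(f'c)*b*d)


Vc = 0.17 * sqrt(35) * 354 * 469 / 1000
= 166.98 kN

166.98


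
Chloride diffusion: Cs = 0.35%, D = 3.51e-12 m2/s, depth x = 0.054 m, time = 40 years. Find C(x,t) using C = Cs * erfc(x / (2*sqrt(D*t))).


t_seconds = 40 * 365.25 * 24 * 3600 = 1262304000.0 s
arg = 0.054 / (2 * sqrt(3.51e-12 * 1262304000.0))
= 0.4056
erfc(0.4056) = 0.5662
C = 0.35 * 0.5662 = 0.1982%

0.1982


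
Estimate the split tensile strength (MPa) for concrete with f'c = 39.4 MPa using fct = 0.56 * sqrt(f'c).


fct = 0.56 * sqrt(39.4)
= 0.56 * 6.277
= 3.515 MPa

3.515


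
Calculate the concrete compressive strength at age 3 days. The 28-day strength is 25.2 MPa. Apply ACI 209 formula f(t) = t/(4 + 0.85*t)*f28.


f(3) = 3 / (4 + 0.85 * 3) * 25.2
= 3 / 6.55 * 25.2
= 11.54 MPa

11.54


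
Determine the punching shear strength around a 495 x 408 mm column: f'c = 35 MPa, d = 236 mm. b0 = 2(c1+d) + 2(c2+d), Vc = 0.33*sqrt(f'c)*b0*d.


b0 = 2*(495 + 236) + 2*(408 + 236) = 2750 mm
Vc = 0.33 * sqrt(35) * 2750 * 236 / 1000
= 1267.05 kN

1267.05


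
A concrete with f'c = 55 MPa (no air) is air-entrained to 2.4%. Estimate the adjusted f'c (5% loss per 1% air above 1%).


Strength loss = (2.4 - 1) * 5 = 7.0%
f'c = 55 * (1 - 7.0/100)
= 51.15 MPa

51.15


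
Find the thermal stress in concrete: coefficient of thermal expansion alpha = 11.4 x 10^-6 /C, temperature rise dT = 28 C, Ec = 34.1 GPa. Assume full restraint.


sigma = alpha * dT * Ec
= 11.4e-6 * 28 * 34.1 * 1000
= 10.885 MPa

10.885


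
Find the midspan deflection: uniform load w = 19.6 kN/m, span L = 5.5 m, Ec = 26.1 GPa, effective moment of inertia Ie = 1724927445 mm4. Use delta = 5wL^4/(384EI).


Convert: L = 5.5 m = 5500 mm, Ec = 26.1 GPa = 26100 MPa
delta = 5 * 19.6 * 5500^4 / (384 * 26100 * 1724927445)
= 5.19 mm

5.19


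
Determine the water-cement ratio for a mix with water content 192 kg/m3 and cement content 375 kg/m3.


w/c = water / cement
w/c = 192 / 375 = 0.512

0.512


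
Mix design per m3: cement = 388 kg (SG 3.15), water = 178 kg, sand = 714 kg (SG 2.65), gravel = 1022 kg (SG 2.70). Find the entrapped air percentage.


Vol cement = 388 / (3.15 * 1000) = 0.123175 m3
Vol water = 178 / 1000 = 0.178 m3
Vol sand = 714 / (2.65 * 1000) = 0.269434 m3
Vol gravel = 1022 / (2.70 * 1000) = 0.378519 m3
Total solid + water volume = 0.949127 m3
Air = (1 - 0.949127) * 100 = 5.09%

5.09


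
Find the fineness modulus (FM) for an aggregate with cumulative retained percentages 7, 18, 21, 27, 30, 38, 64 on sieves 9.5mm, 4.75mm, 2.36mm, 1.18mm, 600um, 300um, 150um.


FM = sum(cumulative % retained) / 100
= 205 / 100
= 2.05

2.05


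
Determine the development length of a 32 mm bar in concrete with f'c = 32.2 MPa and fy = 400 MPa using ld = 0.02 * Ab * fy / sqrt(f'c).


Ab = pi * 32^2 / 4 = 804.248 mm2
ld = 0.02 * 804.248 * 400 / sqrt(32.2)
= 1133.8 mm

1133.8


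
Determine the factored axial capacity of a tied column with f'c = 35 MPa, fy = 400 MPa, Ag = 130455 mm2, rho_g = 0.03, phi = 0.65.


Ast = rho * Ag = 0.03 * 130455 = 3913.65 mm2
phi*Pn = 0.65 * 0.80 * (0.85 * 35 * (130455 - 3913.65) + 400 * 3913.65) / 1000
= 2771.63 kN

2771.63


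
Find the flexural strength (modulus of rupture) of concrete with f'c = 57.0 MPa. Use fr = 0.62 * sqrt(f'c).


fr = 0.62 * sqrt(57.0)
= 4.681 MPa

4.681


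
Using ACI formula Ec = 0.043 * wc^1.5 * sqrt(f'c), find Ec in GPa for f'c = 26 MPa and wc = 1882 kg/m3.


Ec = 0.043 * 1882^1.5 * sqrt(26) / 1000
= 17.9 GPa

17.9


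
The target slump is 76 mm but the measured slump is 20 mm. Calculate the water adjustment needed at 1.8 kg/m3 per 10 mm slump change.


Difference = 76 - 20 = 56 mm
Water adjustment = 56 * 1.8 / 10 = 10.1 kg/m3

10.1


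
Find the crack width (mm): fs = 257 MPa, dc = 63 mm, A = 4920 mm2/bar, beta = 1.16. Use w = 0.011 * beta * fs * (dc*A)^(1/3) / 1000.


w = 0.011 * beta * fs * (dc * A)^(1/3) / 1000
= 0.011 * 1.16 * 257 * (63 * 4920)^(1/3) / 1000
= 0.222 mm

0.222


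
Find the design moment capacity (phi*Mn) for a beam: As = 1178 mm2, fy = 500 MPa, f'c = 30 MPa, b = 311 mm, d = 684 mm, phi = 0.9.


a = As * fy / (0.85 * f'c * b)
= 1178 * 500 / (0.85 * 30 * 311)
= 74.2702 mm
Mn = As * fy * (d - a/2) / 10^6
= 381.0034 kN-m
phi*Mn = 0.9 * 381.0034 = 342.9 kN-m

342.9


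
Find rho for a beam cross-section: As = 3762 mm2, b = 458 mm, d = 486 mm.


rho = As / (b * d)
= 3762 / (458 * 486)
= 0.0169

0.0169


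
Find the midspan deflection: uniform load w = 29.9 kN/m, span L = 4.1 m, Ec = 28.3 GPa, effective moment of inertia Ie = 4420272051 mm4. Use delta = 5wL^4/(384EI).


Convert: L = 4.1 m = 4100 mm, Ec = 28.3 GPa = 28300 MPa
delta = 5 * 29.9 * 4100^4 / (384 * 28300 * 4420272051)
= 0.88 mm

0.88


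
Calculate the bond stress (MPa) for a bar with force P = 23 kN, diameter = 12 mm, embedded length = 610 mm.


u = P / (pi * db * ld)
= 23 * 1000 / (pi * 12 * 610)
= 1.0 MPa

1.0


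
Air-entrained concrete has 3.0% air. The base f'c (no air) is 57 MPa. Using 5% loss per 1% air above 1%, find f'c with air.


Strength loss = (3.0 - 1) * 5 = 10.0%
f'c = 57 * (1 - 10.0/100)
= 51.3 MPa

51.3


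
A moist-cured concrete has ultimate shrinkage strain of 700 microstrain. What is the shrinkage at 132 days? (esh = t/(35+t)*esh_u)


esh(132) = 132 / (35 + 132) * 700
= 132 / 167 * 700
= 553.3 microstrain

553.3


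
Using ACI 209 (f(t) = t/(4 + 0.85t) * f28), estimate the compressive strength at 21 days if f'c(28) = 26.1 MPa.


f(21) = 21 / (4 + 0.85 * 21) * 26.1
= 21 / 21.85 * 26.1
= 25.08 MPa

25.08


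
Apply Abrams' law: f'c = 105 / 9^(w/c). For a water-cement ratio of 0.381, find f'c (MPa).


f'c = 105 / 9^0.381
= 105 / 2.31
= 45.46 MPa

45.46


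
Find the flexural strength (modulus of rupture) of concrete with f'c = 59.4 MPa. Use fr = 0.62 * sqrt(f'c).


fr = 0.62 * sqrt(59.4)
= 4.778 MPa

4.778


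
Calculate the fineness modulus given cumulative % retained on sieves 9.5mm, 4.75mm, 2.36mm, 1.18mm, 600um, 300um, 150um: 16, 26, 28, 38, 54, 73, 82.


FM = sum(cumulative % retained) / 100
= 317 / 100
= 3.17

3.17


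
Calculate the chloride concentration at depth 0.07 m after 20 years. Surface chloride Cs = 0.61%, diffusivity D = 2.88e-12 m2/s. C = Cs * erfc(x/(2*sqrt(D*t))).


t_seconds = 20 * 365.25 * 24 * 3600 = 631152000.0 s
arg = 0.07 / (2 * sqrt(2.88e-12 * 631152000.0))
= 0.8209
erfc(0.8209) = 0.2457
C = 0.61 * 0.2457 = 0.1498%

0.1498


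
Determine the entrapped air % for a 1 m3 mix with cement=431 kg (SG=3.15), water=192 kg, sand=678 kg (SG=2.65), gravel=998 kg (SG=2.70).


Vol cement = 431 / (3.15 * 1000) = 0.136825 m3
Vol water = 192 / 1000 = 0.192 m3
Vol sand = 678 / (2.65 * 1000) = 0.255849 m3
Vol gravel = 998 / (2.70 * 1000) = 0.36963 m3
Total solid + water volume = 0.954304 m3
Air = (1 - 0.954304) * 100 = 4.57%

4.57


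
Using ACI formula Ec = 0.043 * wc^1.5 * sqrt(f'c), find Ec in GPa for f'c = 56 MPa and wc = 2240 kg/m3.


Ec = 0.043 * 2240^1.5 * sqrt(56) / 1000
= 34.11 GPa

34.11


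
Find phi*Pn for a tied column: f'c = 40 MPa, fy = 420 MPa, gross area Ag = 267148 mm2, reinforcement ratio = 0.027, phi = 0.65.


Ast = rho * Ag = 0.027 * 267148 = 7212.996 mm2
phi*Pn = 0.65 * 0.80 * (0.85 * 40 * (267148 - 7212.996) + 420 * 7212.996) / 1000
= 6170.97 kN

6170.97


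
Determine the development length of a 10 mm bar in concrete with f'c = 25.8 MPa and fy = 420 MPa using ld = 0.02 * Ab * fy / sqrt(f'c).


Ab = pi * 10^2 / 4 = 78.54 mm2
ld = 0.02 * 78.54 * 420 / sqrt(25.8)
= 129.9 mm

129.9


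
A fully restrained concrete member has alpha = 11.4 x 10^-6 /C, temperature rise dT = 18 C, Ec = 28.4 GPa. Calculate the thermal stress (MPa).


sigma = alpha * dT * Ec
= 11.4e-6 * 18 * 28.4 * 1000
= 5.828 MPa

5.828


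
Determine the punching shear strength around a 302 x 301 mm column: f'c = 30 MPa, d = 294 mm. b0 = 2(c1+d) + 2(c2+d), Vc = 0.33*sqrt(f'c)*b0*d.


b0 = 2*(302 + 294) + 2*(301 + 294) = 2382 mm
Vc = 0.33 * sqrt(30) * 2382 * 294 / 1000
= 1265.8 kN

1265.8


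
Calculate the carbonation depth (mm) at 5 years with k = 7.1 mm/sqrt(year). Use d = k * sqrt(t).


depth = k * sqrt(t)
= 7.1 * sqrt(5)
= 15.88 mm

15.88


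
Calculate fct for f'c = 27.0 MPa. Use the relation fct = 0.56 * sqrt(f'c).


fct = 0.56 * sqrt(27.0)
= 0.56 * 5.196
= 2.91 MPa

2.91


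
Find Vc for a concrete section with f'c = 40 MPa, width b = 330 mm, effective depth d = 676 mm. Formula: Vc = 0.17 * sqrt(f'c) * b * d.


Vc = 0.17 * sqrt(40) * 330 * 676 / 1000
= 239.85 kN

239.85


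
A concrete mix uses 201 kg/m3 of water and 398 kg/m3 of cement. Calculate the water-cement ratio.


w/c = water / cement
w/c = 201 / 398 = 0.505

0.505


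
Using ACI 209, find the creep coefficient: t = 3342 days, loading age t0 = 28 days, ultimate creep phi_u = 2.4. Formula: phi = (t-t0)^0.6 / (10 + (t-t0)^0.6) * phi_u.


dt = 3342 - 28 = 3314
phi = 3314^0.6 / (10 + 3314^0.6) * 2.4
= 2.228

2.228


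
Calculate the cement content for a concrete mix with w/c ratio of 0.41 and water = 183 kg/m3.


Cement = water / (w/c)
= 183 / 0.41
= 446.3 kg/m3

446.3


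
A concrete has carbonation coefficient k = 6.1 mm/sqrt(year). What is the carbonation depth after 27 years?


depth = k * sqrt(t)
= 6.1 * sqrt(27)
= 31.7 mm

31.7


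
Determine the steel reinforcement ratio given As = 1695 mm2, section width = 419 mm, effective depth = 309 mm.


rho = As / (b * d)
= 1695 / (419 * 309)
= 0.0131

0.0131


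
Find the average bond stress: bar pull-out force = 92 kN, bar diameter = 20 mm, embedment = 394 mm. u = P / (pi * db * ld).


u = P / (pi * db * ld)
= 92 * 1000 / (pi * 20 * 394)
= 3.716 MPa

3.716


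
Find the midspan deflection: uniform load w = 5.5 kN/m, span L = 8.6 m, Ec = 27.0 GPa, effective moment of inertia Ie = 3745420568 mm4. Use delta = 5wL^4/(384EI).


Convert: L = 8.6 m = 8600 mm, Ec = 27.0 GPa = 27000 MPa
delta = 5 * 5.5 * 8600^4 / (384 * 27000 * 3745420568)
= 3.87 mm

3.87


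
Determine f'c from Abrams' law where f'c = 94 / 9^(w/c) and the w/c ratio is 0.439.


f'c = 94 / 9^0.439
= 94 / 2.624
= 35.83 MPa

35.83


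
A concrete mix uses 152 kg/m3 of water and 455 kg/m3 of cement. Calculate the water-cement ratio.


w/c = water / cement
w/c = 152 / 455 = 0.334

0.334


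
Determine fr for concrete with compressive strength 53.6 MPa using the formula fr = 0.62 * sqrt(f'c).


fr = 0.62 * sqrt(53.6)
= 4.539 MPa

4.539


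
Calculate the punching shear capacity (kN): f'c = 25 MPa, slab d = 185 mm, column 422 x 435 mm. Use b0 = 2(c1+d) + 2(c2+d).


b0 = 2*(422 + 185) + 2*(435 + 185) = 2454 mm
Vc = 0.33 * sqrt(25) * 2454 * 185 / 1000
= 749.08 kN

749.08


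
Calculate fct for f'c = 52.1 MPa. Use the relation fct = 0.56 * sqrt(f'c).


fct = 0.56 * sqrt(52.1)
= 0.56 * 7.218
= 4.042 MPa

4.042


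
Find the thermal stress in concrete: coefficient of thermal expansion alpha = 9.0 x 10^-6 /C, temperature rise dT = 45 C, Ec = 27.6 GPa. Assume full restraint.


sigma = alpha * dT * Ec
= 9.0e-6 * 45 * 27.6 * 1000
= 11.178 MPa

11.178


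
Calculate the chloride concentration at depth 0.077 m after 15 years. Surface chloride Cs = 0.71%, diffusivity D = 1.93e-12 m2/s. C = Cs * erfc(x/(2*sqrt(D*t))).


t_seconds = 15 * 365.25 * 24 * 3600 = 473364000.0 s
arg = 0.077 / (2 * sqrt(1.93e-12 * 473364000.0))
= 1.2738
erfc(1.2738) = 0.0716
C = 0.71 * 0.0716 = 0.0509%

0.0509


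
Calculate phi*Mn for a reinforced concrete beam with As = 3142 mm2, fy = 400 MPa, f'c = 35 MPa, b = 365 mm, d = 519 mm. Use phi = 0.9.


a = As * fy / (0.85 * f'c * b)
= 3142 * 400 / (0.85 * 35 * 365)
= 115.7408 mm
Mn = As * fy * (d - a/2) / 10^6
= 579.5477 kN-m
phi*Mn = 0.9 * 579.5477 = 521.59 kN-m

521.59


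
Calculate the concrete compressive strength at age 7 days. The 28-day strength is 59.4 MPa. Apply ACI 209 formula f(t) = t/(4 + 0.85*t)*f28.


f(7) = 7 / (4 + 0.85 * 7) * 59.4
= 7 / 9.95 * 59.4
= 41.79 MPa

41.79


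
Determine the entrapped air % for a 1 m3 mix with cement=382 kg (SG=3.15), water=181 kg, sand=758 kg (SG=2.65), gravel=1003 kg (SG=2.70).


Vol cement = 382 / (3.15 * 1000) = 0.12127 m3
Vol water = 181 / 1000 = 0.181 m3
Vol sand = 758 / (2.65 * 1000) = 0.286038 m3
Vol gravel = 1003 / (2.70 * 1000) = 0.371481 m3
Total solid + water volume = 0.959789 m3
Air = (1 - 0.959789) * 100 = 4.02%

4.02


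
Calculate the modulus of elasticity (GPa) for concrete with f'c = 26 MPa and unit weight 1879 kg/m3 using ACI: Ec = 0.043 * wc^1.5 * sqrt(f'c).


Ec = 0.043 * 1879^1.5 * sqrt(26) / 1000
= 17.86 GPa

17.86


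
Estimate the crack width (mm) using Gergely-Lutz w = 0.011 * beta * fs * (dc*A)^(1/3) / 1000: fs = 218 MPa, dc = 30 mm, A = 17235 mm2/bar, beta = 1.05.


w = 0.011 * beta * fs * (dc * A)^(1/3) / 1000
= 0.011 * 1.05 * 218 * (30 * 17235)^(1/3) / 1000
= 0.202 mm

0.202


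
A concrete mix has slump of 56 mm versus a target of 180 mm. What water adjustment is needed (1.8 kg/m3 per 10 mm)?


Difference = 180 - 56 = 124 mm
Water adjustment = 124 * 1.8 / 10 = 22.3 kg/m3

22.3


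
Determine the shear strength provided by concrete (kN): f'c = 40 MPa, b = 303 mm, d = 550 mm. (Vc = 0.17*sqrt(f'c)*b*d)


Vc = 0.17 * sqrt(40) * 303 * 550 / 1000
= 179.18 kN

179.18


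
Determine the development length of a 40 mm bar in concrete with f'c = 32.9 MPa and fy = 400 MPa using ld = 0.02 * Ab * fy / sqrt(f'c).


Ab = pi * 40^2 / 4 = 1256.637 mm2
ld = 0.02 * 1256.637 * 400 / sqrt(32.9)
= 1752.7 mm

1752.7


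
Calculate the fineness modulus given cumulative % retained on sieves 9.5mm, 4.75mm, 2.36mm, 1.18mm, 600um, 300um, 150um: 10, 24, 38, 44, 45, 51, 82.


FM = sum(cumulative % retained) / 100
= 294 / 100
= 2.94

2.94


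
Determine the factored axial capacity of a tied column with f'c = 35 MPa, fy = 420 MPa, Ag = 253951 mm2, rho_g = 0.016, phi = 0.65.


Ast = rho * Ag = 0.016 * 253951 = 4063.216 mm2
phi*Pn = 0.65 * 0.80 * (0.85 * 35 * (253951 - 4063.216) + 420 * 4063.216) / 1000
= 4753.17 kN

4753.17


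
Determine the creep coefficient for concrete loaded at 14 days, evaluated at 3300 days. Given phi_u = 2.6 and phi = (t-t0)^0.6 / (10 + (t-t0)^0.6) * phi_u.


dt = 3300 - 14 = 3286
phi = 3286^0.6 / (10 + 3286^0.6) * 2.6
= 2.413

2.413


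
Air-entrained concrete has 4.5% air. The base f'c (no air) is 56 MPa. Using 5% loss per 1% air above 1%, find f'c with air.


Strength loss = (4.5 - 1) * 5 = 17.5%
f'c = 56 * (1 - 17.5/100)
= 46.2 MPa

46.2


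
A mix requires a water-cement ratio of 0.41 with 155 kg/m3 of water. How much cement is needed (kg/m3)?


Cement = water / (w/c)
= 155 / 0.41
= 378.0 kg/m3

378.0


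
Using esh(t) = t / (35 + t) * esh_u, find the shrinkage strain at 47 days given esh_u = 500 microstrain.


esh(47) = 47 / (35 + 47) * 500
= 47 / 82 * 500
= 286.6 microstrain

286.6


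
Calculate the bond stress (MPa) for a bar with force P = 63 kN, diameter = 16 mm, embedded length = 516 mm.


u = P / (pi * db * ld)
= 63 * 1000 / (pi * 16 * 516)
= 2.429 MPa

2.429


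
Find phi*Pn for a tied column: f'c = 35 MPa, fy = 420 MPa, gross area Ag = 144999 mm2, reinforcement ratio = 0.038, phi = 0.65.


Ast = rho * Ag = 0.038 * 144999 = 5509.962 mm2
phi*Pn = 0.65 * 0.80 * (0.85 * 35 * (144999 - 5509.962) + 420 * 5509.962) / 1000
= 3361.27 kN

3361.27


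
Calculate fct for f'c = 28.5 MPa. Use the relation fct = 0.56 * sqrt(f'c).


fct = 0.56 * sqrt(28.5)
= 0.56 * 5.339
= 2.99 MPa

2.99


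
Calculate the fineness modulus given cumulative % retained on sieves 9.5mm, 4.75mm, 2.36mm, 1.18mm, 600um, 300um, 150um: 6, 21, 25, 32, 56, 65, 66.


FM = sum(cumulative % retained) / 100
= 271 / 100
= 2.71

2.71


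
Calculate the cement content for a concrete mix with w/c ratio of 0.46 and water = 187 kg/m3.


Cement = water / (w/c)
= 187 / 0.46
= 406.5 kg/m3

406.5


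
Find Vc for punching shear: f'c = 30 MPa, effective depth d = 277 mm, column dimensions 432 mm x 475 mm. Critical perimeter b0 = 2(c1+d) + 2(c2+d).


b0 = 2*(432 + 277) + 2*(475 + 277) = 2922 mm
Vc = 0.33 * sqrt(30) * 2922 * 277 / 1000
= 1462.97 kN

1462.97


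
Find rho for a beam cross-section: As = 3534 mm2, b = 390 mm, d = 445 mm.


rho = As / (b * d)
= 3534 / (390 * 445)
= 0.0204

0.0204


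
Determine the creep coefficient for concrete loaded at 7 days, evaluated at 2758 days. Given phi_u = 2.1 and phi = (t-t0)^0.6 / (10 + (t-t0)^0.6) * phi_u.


dt = 2758 - 7 = 2751
phi = 2751^0.6 / (10 + 2751^0.6) * 2.1
= 1.933

1.933


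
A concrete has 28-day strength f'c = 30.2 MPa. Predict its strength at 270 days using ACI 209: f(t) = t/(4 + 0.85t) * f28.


f(270) = 270 / (4 + 0.85 * 270) * 30.2
= 270 / 233.5 * 30.2
= 34.92 MPa

34.92


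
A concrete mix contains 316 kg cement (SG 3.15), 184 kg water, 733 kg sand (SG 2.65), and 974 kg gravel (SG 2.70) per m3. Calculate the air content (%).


Vol cement = 316 / (3.15 * 1000) = 0.100317 m3
Vol water = 184 / 1000 = 0.184 m3
Vol sand = 733 / (2.65 * 1000) = 0.276604 m3
Vol gravel = 974 / (2.70 * 1000) = 0.360741 m3
Total solid + water volume = 0.921662 m3
Air = (1 - 0.921662) * 100 = 7.83%

7.83


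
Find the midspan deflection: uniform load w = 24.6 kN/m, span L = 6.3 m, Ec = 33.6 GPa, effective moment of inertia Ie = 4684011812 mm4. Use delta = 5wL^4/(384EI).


Convert: L = 6.3 m = 6300 mm, Ec = 33.6 GPa = 33600 MPa
delta = 5 * 24.6 * 6300^4 / (384 * 33600 * 4684011812)
= 3.21 mm

3.21


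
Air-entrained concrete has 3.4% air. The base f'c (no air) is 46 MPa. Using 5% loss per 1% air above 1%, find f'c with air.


Strength loss = (3.4 - 1) * 5 = 12.0%
f'c = 46 * (1 - 12.0/100)
= 40.48 MPa

40.48


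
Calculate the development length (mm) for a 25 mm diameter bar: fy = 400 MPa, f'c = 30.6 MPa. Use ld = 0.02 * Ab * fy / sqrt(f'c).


Ab = pi * 25^2 / 4 = 490.874 mm2
ld = 0.02 * 490.874 * 400 / sqrt(30.6)
= 709.9 mm

709.9


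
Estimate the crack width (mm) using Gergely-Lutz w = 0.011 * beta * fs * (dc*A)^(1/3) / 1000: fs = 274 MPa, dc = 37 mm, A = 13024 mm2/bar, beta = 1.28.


w = 0.011 * beta * fs * (dc * A)^(1/3) / 1000
= 0.011 * 1.28 * 274 * (37 * 13024)^(1/3) / 1000
= 0.302 mm

0.302


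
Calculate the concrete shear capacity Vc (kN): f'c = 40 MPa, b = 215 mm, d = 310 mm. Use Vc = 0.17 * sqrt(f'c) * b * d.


Vc = 0.17 * sqrt(40) * 215 * 310 / 1000
= 71.66 kN

71.66


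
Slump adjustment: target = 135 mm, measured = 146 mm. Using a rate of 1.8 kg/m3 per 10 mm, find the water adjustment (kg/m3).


Difference = 135 - 146 = -11 mm
Water adjustment = -11 * 1.8 / 10 = -2.0 kg/m3

-2.0


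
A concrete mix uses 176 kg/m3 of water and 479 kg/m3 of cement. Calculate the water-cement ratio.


w/c = water / cement
w/c = 176 / 479 = 0.367

0.367


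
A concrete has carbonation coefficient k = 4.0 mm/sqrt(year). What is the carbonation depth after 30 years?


depth = k * sqrt(t)
= 4.0 * sqrt(30)
= 21.91 mm

21.91


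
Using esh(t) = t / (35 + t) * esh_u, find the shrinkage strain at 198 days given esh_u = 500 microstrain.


esh(198) = 198 / (35 + 198) * 500
= 198 / 233 * 500
= 424.9 microstrain

424.9


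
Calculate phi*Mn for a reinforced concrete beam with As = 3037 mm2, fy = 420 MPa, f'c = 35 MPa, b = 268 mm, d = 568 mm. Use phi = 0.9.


a = As * fy / (0.85 * f'c * b)
= 3037 * 420 / (0.85 * 35 * 268)
= 159.9824 mm
Mn = As * fy * (d - a/2) / 10^6
= 622.4747 kN-m
phi*Mn = 0.9 * 622.4747 = 560.23 kN-m

560.23


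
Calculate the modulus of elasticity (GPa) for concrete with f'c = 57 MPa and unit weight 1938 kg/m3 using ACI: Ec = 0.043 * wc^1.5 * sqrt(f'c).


Ec = 0.043 * 1938^1.5 * sqrt(57) / 1000
= 27.7 GPa

27.7


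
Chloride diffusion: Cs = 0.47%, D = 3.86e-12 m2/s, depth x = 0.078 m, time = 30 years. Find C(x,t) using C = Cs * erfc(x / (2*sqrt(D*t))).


t_seconds = 30 * 365.25 * 24 * 3600 = 946728000.0 s
arg = 0.078 / (2 * sqrt(3.86e-12 * 946728000.0))
= 0.6451
erfc(0.6451) = 0.3616
C = 0.47 * 0.3616 = 0.1699%

0.1699


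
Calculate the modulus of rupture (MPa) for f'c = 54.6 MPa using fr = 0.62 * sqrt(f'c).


fr = 0.62 * sqrt(54.6)
= 4.581 MPa

4.581


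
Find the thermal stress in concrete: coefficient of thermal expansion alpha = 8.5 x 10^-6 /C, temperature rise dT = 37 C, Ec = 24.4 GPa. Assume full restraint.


sigma = alpha * dT * Ec
= 8.5e-6 * 37 * 24.4 * 1000
= 7.674 MPa

7.674


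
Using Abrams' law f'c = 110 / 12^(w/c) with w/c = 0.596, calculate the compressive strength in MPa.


f'c = 110 / 12^0.596
= 110 / 4.397
= 25.02 MPa

25.02


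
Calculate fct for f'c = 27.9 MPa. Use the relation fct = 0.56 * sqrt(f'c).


fct = 0.56 * sqrt(27.9)
= 0.56 * 5.282
= 2.958 MPa

2.958


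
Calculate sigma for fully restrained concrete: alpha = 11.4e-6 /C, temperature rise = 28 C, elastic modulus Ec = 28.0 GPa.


sigma = alpha * dT * Ec
= 11.4e-6 * 28 * 28.0 * 1000
= 8.938 MPa

8.938


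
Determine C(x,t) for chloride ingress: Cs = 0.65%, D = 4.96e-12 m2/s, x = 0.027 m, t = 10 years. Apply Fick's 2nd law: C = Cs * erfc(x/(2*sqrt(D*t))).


t_seconds = 10 * 365.25 * 24 * 3600 = 315576000.0 s
arg = 0.027 / (2 * sqrt(4.96e-12 * 315576000.0))
= 0.3412
erfc(0.3412) = 0.6294
C = 0.65 * 0.6294 = 0.4091%

0.4091


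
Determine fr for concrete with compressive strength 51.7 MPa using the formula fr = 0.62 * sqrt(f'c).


fr = 0.62 * sqrt(51.7)
= 4.458 MPa

4.458


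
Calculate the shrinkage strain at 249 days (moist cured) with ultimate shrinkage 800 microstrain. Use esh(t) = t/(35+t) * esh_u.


esh(249) = 249 / (35 + 249) * 800
= 249 / 284 * 800
= 701.4 microstrain

701.4


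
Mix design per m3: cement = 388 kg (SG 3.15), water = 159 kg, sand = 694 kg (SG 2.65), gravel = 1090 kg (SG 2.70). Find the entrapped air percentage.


Vol cement = 388 / (3.15 * 1000) = 0.123175 m3
Vol water = 159 / 1000 = 0.159 m3
Vol sand = 694 / (2.65 * 1000) = 0.261887 m3
Vol gravel = 1090 / (2.70 * 1000) = 0.403704 m3
Total solid + water volume = 0.947765 m3
Air = (1 - 0.947765) * 100 = 5.22%

5.22


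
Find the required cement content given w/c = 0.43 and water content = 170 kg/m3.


Cement = water / (w/c)
= 170 / 0.43
= 395.3 kg/m3

395.3


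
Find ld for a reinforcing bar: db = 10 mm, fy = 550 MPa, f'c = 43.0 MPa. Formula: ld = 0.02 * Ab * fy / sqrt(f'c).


Ab = pi * 10^2 / 4 = 78.54 mm2
ld = 0.02 * 78.54 * 550 / sqrt(43.0)
= 131.7 mm

131.7


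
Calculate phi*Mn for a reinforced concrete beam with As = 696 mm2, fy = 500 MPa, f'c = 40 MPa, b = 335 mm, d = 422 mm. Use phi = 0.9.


a = As * fy / (0.85 * f'c * b)
= 696 * 500 / (0.85 * 40 * 335)
= 30.5531 mm
Mn = As * fy * (d - a/2) / 10^6
= 141.5398 kN-m
phi*Mn = 0.9 * 141.5398 = 127.39 kN-m

127.39


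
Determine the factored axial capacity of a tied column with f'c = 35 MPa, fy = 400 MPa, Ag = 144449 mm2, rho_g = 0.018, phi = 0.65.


Ast = rho * Ag = 0.018 * 144449 = 2600.082 mm2
phi*Pn = 0.65 * 0.80 * (0.85 * 35 * (144449 - 2600.082) + 400 * 2600.082) / 1000
= 2735.22 kN

2735.22


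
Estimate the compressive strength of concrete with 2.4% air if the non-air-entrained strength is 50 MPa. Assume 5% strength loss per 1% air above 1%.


Strength loss = (2.4 - 1) * 5 = 7.0%
f'c = 50 * (1 - 7.0/100)
= 46.5 MPa

46.5


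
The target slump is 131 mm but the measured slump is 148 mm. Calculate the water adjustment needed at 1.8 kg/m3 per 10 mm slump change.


Difference = 131 - 148 = -17 mm
Water adjustment = -17 * 1.8 / 10 = -3.1 kg/m3

-3.1


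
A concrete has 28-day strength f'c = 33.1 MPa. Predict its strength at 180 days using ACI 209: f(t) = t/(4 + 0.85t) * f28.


f(180) = 180 / (4 + 0.85 * 180) * 33.1
= 180 / 157.0 * 33.1
= 37.95 MPa

37.95


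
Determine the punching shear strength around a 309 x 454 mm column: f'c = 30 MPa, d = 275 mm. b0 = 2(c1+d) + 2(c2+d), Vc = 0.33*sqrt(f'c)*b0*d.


b0 = 2*(309 + 275) + 2*(454 + 275) = 2626 mm
Vc = 0.33 * sqrt(30) * 2626 * 275 / 1000
= 1305.27 kN

1305.27


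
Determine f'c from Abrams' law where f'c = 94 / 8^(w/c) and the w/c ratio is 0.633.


f'c = 94 / 8^0.633
= 94 / 3.73
= 25.2 MPa

25.2


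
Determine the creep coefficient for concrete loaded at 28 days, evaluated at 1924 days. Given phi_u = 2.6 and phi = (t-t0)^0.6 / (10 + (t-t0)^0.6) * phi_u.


dt = 1924 - 28 = 1896
phi = 1896^0.6 / (10 + 1896^0.6) * 2.6
= 2.347

2.347


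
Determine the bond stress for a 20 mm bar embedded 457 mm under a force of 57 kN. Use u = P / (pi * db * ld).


u = P / (pi * db * ld)
= 57 * 1000 / (pi * 20 * 457)
= 1.985 MPa

1.985


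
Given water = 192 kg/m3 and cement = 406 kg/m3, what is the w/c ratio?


w/c = water / cement
w/c = 192 / 406 = 0.473

0.473


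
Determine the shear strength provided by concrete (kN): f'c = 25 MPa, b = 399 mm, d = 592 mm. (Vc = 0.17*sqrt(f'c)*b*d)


Vc = 0.17 * sqrt(25) * 399 * 592 / 1000
= 200.78 kN

200.78


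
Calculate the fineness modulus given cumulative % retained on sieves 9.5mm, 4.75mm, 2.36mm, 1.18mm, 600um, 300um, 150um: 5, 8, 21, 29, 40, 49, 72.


FM = sum(cumulative % retained) / 100
= 224 / 100
= 2.24

2.24


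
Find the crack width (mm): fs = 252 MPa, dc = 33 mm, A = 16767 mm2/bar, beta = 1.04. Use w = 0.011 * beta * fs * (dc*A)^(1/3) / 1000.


w = 0.011 * beta * fs * (dc * A)^(1/3) / 1000
= 0.011 * 1.04 * 252 * (33 * 16767)^(1/3) / 1000
= 0.237 mm

0.237


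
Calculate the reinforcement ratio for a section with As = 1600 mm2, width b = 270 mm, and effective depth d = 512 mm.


rho = As / (b * d)
= 1600 / (270 * 512)
= 0.0116

0.0116


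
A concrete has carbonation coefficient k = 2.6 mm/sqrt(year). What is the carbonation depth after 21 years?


depth = k * sqrt(t)
= 2.6 * sqrt(21)
= 11.91 mm

11.91


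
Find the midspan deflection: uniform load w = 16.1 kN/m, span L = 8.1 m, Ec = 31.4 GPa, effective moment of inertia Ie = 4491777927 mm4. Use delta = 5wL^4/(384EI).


Convert: L = 8.1 m = 8100 mm, Ec = 31.4 GPa = 31400 MPa
delta = 5 * 16.1 * 8100^4 / (384 * 31400 * 4491777927)
= 6.4 mm

6.4


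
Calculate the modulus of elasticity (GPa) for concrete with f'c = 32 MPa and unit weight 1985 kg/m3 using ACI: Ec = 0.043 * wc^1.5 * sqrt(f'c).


Ec = 0.043 * 1985^1.5 * sqrt(32) / 1000
= 21.51 GPa

21.51
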